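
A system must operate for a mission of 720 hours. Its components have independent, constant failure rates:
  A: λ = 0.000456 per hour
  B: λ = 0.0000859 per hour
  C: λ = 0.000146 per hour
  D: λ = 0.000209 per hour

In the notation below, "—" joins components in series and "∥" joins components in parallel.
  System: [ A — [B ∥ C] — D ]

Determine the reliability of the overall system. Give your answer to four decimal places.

R(A) = exp(−0.000456 × 720) = 0.720133
R(B) = exp(−0.0000859 × 720) = 0.940026
R(C) = exp(−0.000146 × 720) = 0.900216
R(D) = exp(−0.000209 × 720) = 0.860295
Parallel (B and C): 1 − (1 − 0.940026)(1 − 0.900216) = 0.994016
Series (A, [0.994016], and D): 0.720133 × 0.994016 × 0.860295 = 0.6158

0.6158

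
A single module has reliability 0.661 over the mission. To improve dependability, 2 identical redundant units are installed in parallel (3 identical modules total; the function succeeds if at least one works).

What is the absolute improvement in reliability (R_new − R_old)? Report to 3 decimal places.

R_before = 0.661
R_after = 1 − (1 − 0.661)^3 = 0.961
ΔR = 0.961 − 0.661 = 0.300

0.300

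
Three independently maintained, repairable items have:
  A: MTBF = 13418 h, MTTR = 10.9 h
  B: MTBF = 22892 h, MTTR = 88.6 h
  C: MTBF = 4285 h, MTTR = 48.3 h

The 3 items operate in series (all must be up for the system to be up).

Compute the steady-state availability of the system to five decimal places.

0.98424

A(A) = MTBF/(MTBF+MTTR) = 13418/(13418+10.9) = 0.999188
A(B) = MTBF/(MTBF+MTTR) = 22892/(22892+88.6) = 0.996145
A(C) = MTBF/(MTBF+MTTR) = 4285/(4285+48.3) = 0.988854
Series availability: 0.999188 × 0.996145 × 0.988854 = 0.98424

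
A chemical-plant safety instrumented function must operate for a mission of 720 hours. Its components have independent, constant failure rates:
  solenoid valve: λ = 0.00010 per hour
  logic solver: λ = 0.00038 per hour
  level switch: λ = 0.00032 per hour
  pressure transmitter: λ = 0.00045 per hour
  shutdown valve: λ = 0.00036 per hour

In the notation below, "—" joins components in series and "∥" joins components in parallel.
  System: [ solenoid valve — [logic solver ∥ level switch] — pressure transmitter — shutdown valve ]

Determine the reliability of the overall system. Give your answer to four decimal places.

R(solenoid valve) = exp(−0.00010 × 720) = 0.930531
R(logic solver) = exp(−0.00038 × 720) = 0.760636
R(level switch) = exp(−0.00032 × 720) = 0.794216
R(pressure transmitter) = exp(−0.00045 × 720) = 0.723250
R(shutdown valve) = exp(−0.00036 × 720) = 0.771669
Parallel (logic solver and level switch): 1 − (1 − 0.760636)(1 − 0.794216) = 0.950743
Series (solenoid valve, [0.950743], pressure transmitter, and shutdown valve): 0.930531 × 0.950743 × 0.723250 × 0.771669 = 0.4938

0.4938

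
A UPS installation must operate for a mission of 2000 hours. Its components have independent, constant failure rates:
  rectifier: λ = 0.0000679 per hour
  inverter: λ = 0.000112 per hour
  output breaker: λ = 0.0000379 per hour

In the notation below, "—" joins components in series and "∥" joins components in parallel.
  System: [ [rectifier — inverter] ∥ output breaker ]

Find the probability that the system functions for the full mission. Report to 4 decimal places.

R(rectifier) = exp(−0.0000679 × 2000) = 0.873017
R(inverter) = exp(−0.000112 × 2000) = 0.799315
R(output breaker) = exp(−0.0000379 × 2000) = 0.927002
Series (rectifier and inverter): 0.873017 × 0.799315 = 0.697816
Parallel ([0.697816] and output breaker): 1 − (1 − 0.697816)(1 − 0.927002) = 0.9779

0.9779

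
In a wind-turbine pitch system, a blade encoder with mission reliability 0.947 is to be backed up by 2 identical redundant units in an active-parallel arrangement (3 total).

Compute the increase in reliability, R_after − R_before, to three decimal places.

R_before = 0.947
R_after = 1 − (1 − 0.947)^3 = 1.000
ΔR = 1.000 − 0.947 = 0.053

0.053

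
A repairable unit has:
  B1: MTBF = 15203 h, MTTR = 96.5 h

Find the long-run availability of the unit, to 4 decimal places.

A(B1) = MTBF/(MTBF+MTTR) = 15203/(15203+96.5) = 0.9937

0.9937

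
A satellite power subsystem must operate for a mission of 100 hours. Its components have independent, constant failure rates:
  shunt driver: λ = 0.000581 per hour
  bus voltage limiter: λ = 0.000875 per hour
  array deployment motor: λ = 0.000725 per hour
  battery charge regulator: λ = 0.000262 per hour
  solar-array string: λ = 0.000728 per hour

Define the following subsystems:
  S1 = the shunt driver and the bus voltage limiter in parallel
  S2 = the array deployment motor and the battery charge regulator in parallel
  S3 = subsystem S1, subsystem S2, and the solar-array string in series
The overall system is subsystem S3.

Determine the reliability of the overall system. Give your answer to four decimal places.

0.9237

R(shunt driver) = exp(−0.000581 × 100) = 0.943556
R(bus voltage limiter) = exp(−0.000875 × 100) = 0.916219
R(array deployment motor) = exp(−0.000725 × 100) = 0.930066
R(battery charge regulator) = exp(−0.000262 × 100) = 0.974140
R(solar-array string) = exp(−0.000728 × 100) = 0.929787
Parallel (shunt driver and bus voltage limiter): 1 − (1 − 0.943556)(1 − 0.916219) = 0.995271
Parallel (array deployment motor and battery charge regulator): 1 − (1 − 0.930066)(1 − 0.974140) = 0.998192
Series ([0.995271], [0.998192], and solar-array string): 0.995271 × 0.998192 × 0.929787 = 0.9237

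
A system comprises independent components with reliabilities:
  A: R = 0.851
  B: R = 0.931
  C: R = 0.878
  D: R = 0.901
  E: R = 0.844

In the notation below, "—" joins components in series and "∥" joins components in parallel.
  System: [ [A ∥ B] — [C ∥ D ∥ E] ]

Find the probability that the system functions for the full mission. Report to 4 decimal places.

Parallel (A and B): 1 − (1 − 0.851000)(1 − 0.931000) = 0.989719
Parallel (C, D, and E): 1 − (1 − 0.878000)(1 − 0.901000)(1 − 0.844000) = 0.998116
Series ([0.989719] and [0.998116]): 0.989719 × 0.998116 = 0.9879

0.9879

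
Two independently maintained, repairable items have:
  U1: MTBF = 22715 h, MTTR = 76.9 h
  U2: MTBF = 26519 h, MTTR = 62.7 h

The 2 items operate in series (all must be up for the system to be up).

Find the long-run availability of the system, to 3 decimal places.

0.994

A(U1) = MTBF/(MTBF+MTTR) = 22715/(22715+76.9) = 0.996626
A(U2) = MTBF/(MTBF+MTTR) = 26519/(26519+62.7) = 0.997641
Series availability: 0.996626 × 0.997641 = 0.994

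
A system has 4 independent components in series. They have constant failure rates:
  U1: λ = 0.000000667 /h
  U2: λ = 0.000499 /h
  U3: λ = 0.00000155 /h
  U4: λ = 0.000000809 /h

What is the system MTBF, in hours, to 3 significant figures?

1990

Series of exponential components: λ_sys = Σ λ_i
λ_sys = 0.000000667 + 0.000499 + 0.00000155 + 0.000000809 = 5.0203e-04 /h
MTBF = 1 / λ_sys = 1990 h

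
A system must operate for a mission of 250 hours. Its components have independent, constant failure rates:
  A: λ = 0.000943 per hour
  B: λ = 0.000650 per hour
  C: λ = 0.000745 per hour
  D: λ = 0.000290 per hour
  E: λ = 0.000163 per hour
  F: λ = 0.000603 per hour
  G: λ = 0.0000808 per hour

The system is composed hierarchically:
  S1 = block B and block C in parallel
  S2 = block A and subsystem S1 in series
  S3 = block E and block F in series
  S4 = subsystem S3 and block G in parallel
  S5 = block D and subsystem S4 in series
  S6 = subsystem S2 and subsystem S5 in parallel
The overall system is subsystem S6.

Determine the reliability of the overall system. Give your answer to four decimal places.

R(A) = exp(−0.000943 × 250) = 0.789978
R(B) = exp(−0.000650 × 250) = 0.850016
R(C) = exp(−0.000745 × 250) = 0.830066
R(D) = exp(−0.000290 × 250) = 0.930066
R(E) = exp(−0.000163 × 250) = 0.960069
R(F) = exp(−0.000603 × 250) = 0.860063
R(G) = exp(−0.0000808 × 250) = 0.980003
Parallel (B and C): 1 − (1 − 0.850016)(1 − 0.830066) = 0.974513
Series (A and [0.974513]): 0.789978 × 0.974513 = 0.769844
Series (E and F): 0.960069 × 0.860063 = 0.825720
Parallel ([0.825720] and G): 1 − (1 − 0.825720)(1 − 0.980003) = 0.996515
Series (D and [0.996515]): 0.930066 × 0.996515 = 0.926825
Parallel ([0.769844] and [0.926825]): 1 − (1 − 0.769844)(1 − 0.926825) = 0.9832

0.9832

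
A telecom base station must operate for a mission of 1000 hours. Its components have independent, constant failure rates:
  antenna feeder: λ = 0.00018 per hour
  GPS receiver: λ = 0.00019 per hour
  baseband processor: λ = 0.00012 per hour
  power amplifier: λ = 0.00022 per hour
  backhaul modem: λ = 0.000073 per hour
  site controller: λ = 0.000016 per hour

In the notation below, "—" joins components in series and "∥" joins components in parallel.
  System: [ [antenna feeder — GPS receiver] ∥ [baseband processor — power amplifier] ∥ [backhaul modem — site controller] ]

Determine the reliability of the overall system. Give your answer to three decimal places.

0.992

R(antenna feeder) = exp(−0.00018 × 1000) = 0.83527
R(GPS receiver) = exp(−0.00019 × 1000) = 0.82696
R(baseband processor) = exp(−0.00012 × 1000) = 0.88692
R(power amplifier) = exp(−0.00022 × 1000) = 0.80252
R(backhaul modem) = exp(−0.000073 × 1000) = 0.92960
R(site controller) = exp(−0.000016 × 1000) = 0.98413
Series (antenna feeder and GPS receiver): 0.83527 × 0.82696 = 0.69073
Series (baseband processor and power amplifier): 0.88692 × 0.80252 = 0.71177
Series (backhaul modem and site controller): 0.92960 × 0.98413 = 0.91485
Parallel ([0.69073], [0.71177], and [0.91485]): 1 − (1 − 0.69073)(1 − 0.71177)(1 − 0.91485) = 0.992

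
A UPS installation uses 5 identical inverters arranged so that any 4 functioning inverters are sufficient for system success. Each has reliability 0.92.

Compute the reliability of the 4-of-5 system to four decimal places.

0.9456

R = Σ_{i=4}^{5} C(5,i) p^i (1−p)^{5−i} with p = 0.92
C(5,4)·0.92^4·0.08^1 = 0.286557
C(5,5)·0.92^5·0.08^0 = 0.659082
Sum = 0.9456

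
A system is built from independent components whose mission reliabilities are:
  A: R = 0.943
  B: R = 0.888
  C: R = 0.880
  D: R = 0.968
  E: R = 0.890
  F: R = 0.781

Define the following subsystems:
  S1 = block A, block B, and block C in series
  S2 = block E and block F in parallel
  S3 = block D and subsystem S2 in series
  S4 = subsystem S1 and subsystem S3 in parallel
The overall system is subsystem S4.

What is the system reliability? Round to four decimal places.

0.9854

Series (A, B, and C): 0.943000 × 0.888000 × 0.880000 = 0.736898
Parallel (E and F): 1 − (1 − 0.890000)(1 − 0.781000) = 0.975910
Series (D and [0.975910]): 0.968000 × 0.975910 = 0.944681
Parallel ([0.736898] and [0.944681]): 1 − (1 − 0.736898)(1 − 0.944681) = 0.9854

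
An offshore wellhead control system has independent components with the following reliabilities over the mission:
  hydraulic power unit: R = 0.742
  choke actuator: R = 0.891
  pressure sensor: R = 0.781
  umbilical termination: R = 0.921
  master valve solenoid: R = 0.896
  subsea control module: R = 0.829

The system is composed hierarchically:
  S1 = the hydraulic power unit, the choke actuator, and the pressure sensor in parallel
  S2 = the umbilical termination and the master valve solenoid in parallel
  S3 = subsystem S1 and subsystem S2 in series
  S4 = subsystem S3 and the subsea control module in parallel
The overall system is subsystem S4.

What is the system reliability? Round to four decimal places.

Parallel (hydraulic power unit, choke actuator, and pressure sensor): 1 − (1 − 0.742000)(1 − 0.891000)(1 − 0.781000) = 0.993841
Parallel (umbilical termination and master valve solenoid): 1 − (1 − 0.921000)(1 − 0.896000) = 0.991784
Series ([0.993841] and [0.991784]): 0.993841 × 0.991784 = 0.985676
Parallel ([0.985676] and subsea control module): 1 − (1 − 0.985676)(1 − 0.829000) = 0.9976

0.9976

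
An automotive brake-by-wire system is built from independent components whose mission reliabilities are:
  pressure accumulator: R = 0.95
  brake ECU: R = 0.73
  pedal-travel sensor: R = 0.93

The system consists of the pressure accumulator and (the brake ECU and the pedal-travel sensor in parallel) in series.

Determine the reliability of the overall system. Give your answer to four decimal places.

0.9320

Parallel (brake ECU and pedal-travel sensor): 1 − (1 − 0.730000)(1 − 0.930000) = 0.981100
Series (pressure accumulator and [0.981100]): 0.950000 × 0.981100 = 0.9320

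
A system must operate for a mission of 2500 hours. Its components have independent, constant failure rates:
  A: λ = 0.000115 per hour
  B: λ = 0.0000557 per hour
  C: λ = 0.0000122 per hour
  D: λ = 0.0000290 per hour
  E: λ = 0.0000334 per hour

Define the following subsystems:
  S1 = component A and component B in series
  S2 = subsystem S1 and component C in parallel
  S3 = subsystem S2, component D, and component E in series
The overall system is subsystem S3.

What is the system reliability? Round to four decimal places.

R(A) = exp(−0.000115 × 2500) = 0.750137
R(B) = exp(−0.0000557 × 2500) = 0.870010
R(C) = exp(−0.0000122 × 2500) = 0.969960
R(D) = exp(−0.0000290 × 2500) = 0.930066
R(E) = exp(−0.0000334 × 2500) = 0.919891
Series (A and B): 0.750137 × 0.870010 = 0.652627
Parallel ([0.652627] and C): 1 − (1 − 0.652627)(1 − 0.969960) = 0.989565
Series ([0.989565], D, and E): 0.989565 × 0.930066 × 0.919891 = 0.8466

0.8466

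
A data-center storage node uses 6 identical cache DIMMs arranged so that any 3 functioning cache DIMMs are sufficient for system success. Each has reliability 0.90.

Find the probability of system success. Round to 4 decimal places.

R = Σ_{i=3}^{6} C(6,i) p^i (1−p)^{6−i} with p = 0.90
C(6,3)·0.90^3·0.10^3 = 0.014580
C(6,4)·0.90^4·0.10^2 = 0.098415
C(6,5)·0.90^5·0.10^1 = 0.354294
C(6,6)·0.90^6·0.10^0 = 0.531441
Sum = 0.9987

0.9987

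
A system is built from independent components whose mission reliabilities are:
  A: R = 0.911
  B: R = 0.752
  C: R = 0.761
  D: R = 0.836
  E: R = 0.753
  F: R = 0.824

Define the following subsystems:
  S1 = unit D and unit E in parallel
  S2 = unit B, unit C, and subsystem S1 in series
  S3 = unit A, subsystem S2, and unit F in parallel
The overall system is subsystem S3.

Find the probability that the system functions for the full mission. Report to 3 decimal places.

0.993

Parallel (D and E): 1 − (1 − 0.83600)(1 − 0.75300) = 0.95949
Series (B, C, and [0.95949]): 0.75200 × 0.76100 × 0.95949 = 0.54909
Parallel (A, [0.54909], and F): 1 − (1 − 0.91100)(1 − 0.54909)(1 − 0.82400) = 0.993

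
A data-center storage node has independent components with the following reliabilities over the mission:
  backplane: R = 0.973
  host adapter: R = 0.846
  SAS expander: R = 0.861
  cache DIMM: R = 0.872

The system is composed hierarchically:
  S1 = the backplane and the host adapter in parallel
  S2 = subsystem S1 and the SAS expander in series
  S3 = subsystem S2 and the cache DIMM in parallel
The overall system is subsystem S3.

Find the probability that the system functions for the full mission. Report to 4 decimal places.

0.9817

Parallel (backplane and host adapter): 1 − (1 − 0.973000)(1 − 0.846000) = 0.995842
Series ([0.995842] and SAS expander): 0.995842 × 0.861000 = 0.857420
Parallel ([0.857420] and cache DIMM): 1 − (1 − 0.857420)(1 − 0.872000) = 0.9817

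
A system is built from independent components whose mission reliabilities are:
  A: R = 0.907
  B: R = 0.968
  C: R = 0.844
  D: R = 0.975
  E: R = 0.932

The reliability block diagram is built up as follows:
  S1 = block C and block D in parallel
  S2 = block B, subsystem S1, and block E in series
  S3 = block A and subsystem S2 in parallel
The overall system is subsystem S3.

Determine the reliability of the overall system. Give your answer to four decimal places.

Parallel (C and D): 1 − (1 − 0.844000)(1 − 0.975000) = 0.996100
Series (B, [0.996100], and E): 0.968000 × 0.996100 × 0.932000 = 0.898658
Parallel (A and [0.898658]): 1 − (1 − 0.907000)(1 − 0.898658) = 0.9906

0.9906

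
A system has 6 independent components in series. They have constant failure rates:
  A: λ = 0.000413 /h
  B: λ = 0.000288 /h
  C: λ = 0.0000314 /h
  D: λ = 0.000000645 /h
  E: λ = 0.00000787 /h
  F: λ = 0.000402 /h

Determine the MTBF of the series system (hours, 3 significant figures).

875

Series of exponential components: λ_sys = Σ λ_i
λ_sys = 0.000413 + 0.000288 + 0.0000314 + 0.000000645 + 0.00000787 + 0.000402 = 1.1429e-03 /h
MTBF = 1 / λ_sys = 875 h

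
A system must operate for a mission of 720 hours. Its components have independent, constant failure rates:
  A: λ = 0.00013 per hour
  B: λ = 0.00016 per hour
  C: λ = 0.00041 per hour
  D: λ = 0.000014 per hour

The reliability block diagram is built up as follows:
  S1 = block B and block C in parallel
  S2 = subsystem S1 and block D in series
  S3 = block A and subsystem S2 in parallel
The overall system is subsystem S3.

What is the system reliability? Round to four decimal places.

R(A) = exp(−0.00013 × 720) = 0.910647
R(B) = exp(−0.00016 × 720) = 0.891188
R(C) = exp(−0.00041 × 720) = 0.744383
R(D) = exp(−0.000014 × 720) = 0.989971
Parallel (B and C): 1 − (1 − 0.891188)(1 − 0.744383) = 0.972186
Series ([0.972186] and D): 0.972186 × 0.989971 = 0.962436
Parallel (A and [0.962436]): 1 − (1 − 0.910647)(1 − 0.962436) = 0.9966

0.9966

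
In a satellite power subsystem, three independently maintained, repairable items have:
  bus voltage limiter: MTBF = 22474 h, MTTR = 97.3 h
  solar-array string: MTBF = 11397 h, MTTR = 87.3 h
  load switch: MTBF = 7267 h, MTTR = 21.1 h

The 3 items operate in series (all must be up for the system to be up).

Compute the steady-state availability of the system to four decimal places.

0.9853

A(bus voltage limiter) = MTBF/(MTBF+MTTR) = 22474/(22474+97.3) = 0.995689
A(solar-array string) = MTBF/(MTBF+MTTR) = 11397/(11397+87.3) = 0.992398
A(load switch) = MTBF/(MTBF+MTTR) = 7267/(7267+21.1) = 0.997105
Series availability: 0.995689 × 0.992398 × 0.997105 = 0.9853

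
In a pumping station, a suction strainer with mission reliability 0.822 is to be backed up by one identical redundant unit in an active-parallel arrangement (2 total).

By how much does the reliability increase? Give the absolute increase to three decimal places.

R_before = 0.822
R_after = 1 − (1 − 0.822)^2 = 0.968
ΔR = 0.968 − 0.822 = 0.146

0.146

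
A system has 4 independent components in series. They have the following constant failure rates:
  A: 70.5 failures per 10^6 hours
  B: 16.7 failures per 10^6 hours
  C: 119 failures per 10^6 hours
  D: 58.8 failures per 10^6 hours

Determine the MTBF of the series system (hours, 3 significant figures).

3770

Series of exponential components: λ_sys = Σ λ_i
λ_sys = 0.0000705 + 0.0000167 + 0.000119 + 0.0000588 = 2.6500e-04 /h
MTBF = 1 / λ_sys = 3770 h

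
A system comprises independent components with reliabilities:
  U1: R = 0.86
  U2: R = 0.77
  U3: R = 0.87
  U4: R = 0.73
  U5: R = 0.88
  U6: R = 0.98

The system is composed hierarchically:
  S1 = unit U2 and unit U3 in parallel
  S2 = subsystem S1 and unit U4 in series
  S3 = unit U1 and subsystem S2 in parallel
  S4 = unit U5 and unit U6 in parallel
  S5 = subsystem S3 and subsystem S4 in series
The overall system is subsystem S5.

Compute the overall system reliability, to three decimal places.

0.957

Parallel (U2 and U3): 1 − (1 − 0.77000)(1 − 0.87000) = 0.97010
Series ([0.97010] and U4): 0.97010 × 0.73000 = 0.70817
Parallel (U1 and [0.70817]): 1 − (1 − 0.86000)(1 − 0.70817) = 0.95914
Parallel (U5 and U6): 1 − (1 − 0.88000)(1 − 0.98000) = 0.99760
Series ([0.95914] and [0.99760]): 0.95914 × 0.99760 = 0.957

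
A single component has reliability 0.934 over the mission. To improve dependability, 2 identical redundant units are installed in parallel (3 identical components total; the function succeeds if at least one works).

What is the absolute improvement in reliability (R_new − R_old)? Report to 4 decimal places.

0.0657

R_before = 0.934
R_after = 1 − (1 − 0.934)^3 = 0.9997
ΔR = 0.9997 − 0.934 = 0.0657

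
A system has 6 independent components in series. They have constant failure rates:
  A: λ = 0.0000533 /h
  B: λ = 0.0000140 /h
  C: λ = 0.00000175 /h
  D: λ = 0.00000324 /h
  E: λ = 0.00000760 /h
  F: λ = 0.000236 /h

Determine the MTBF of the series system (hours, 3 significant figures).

Series of exponential components: λ_sys = Σ λ_i
λ_sys = 0.0000533 + 0.0000140 + 0.00000175 + 0.00000324 + 0.00000760 + 0.000236 = 3.1589e-04 /h
MTBF = 1 / λ_sys = 3170 h

3170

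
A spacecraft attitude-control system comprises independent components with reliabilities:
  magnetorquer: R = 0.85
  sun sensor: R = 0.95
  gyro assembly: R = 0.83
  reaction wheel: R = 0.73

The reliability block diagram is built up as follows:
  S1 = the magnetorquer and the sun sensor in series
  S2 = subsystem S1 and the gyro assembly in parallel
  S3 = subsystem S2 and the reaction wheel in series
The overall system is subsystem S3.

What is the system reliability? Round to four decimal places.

0.7061

Series (magnetorquer and sun sensor): 0.850000 × 0.950000 = 0.807500
Parallel ([0.807500] and gyro assembly): 1 − (1 − 0.807500)(1 − 0.830000) = 0.967275
Series ([0.967275] and reaction wheel): 0.967275 × 0.730000 = 0.7061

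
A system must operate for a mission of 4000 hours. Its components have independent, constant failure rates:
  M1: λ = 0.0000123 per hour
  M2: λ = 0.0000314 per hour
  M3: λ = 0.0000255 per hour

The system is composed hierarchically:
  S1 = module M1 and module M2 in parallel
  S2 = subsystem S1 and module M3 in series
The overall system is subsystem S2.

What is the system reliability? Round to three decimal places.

0.898

R(M1) = exp(−0.0000123 × 4000) = 0.95199
R(M2) = exp(−0.0000314 × 4000) = 0.88197
R(M3) = exp(−0.0000255 × 4000) = 0.90303
Parallel (M1 and M2): 1 − (1 − 0.95199)(1 − 0.88197) = 0.99433
Series ([0.99433] and M3): 0.99433 × 0.90303 = 0.898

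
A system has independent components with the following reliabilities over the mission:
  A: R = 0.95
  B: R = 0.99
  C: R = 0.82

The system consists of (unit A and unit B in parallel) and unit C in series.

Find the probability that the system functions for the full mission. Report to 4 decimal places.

Parallel (A and B): 1 − (1 − 0.950000)(1 − 0.990000) = 0.999500
Series ([0.999500] and C): 0.999500 × 0.820000 = 0.8196

0.8196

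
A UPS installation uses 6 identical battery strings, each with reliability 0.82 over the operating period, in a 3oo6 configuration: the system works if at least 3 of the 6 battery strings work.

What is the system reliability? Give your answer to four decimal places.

0.9884

R = Σ_{i=3}^{6} C(6,i) p^i (1−p)^{6−i} with p = 0.82
C(6,3)·0.82^3·0.18^3 = 0.064312
C(6,4)·0.82^4·0.18^2 = 0.219731
C(6,5)·0.82^5·0.18^1 = 0.400399
C(6,6)·0.82^6·0.18^0 = 0.304007
Sum = 0.9884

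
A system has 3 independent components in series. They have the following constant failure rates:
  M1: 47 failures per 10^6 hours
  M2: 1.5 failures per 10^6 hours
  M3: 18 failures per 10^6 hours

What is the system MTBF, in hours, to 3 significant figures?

Series of exponential components: λ_sys = Σ λ_i
λ_sys = 0.000047 + 0.0000015 + 0.000018 = 6.6500e-05 /h
MTBF = 1 / λ_sys = 15000 h

15000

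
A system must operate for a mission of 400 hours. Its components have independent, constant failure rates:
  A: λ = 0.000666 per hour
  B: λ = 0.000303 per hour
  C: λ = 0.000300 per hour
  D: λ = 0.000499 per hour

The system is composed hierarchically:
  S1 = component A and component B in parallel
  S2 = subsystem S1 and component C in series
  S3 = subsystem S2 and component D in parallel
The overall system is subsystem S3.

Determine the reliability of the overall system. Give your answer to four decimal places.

R(A) = exp(−0.000666 × 400) = 0.766133
R(B) = exp(−0.000303 × 400) = 0.885857
R(C) = exp(−0.000300 × 400) = 0.886920
R(D) = exp(−0.000499 × 400) = 0.819058
Parallel (A and B): 1 − (1 − 0.766133)(1 − 0.885857) = 0.973306
Series ([0.973306] and C): 0.973306 × 0.886920 = 0.863245
Parallel ([0.863245] and D): 1 − (1 − 0.863245)(1 − 0.819058) = 0.9753

0.9753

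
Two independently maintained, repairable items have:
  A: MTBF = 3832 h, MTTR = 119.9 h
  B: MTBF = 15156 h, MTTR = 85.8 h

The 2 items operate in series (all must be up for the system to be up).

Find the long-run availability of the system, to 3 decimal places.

0.964

A(A) = MTBF/(MTBF+MTTR) = 3832/(3832+119.9) = 0.969660
A(B) = MTBF/(MTBF+MTTR) = 15156/(15156+85.8) = 0.994371
Series availability: 0.969660 × 0.994371 = 0.964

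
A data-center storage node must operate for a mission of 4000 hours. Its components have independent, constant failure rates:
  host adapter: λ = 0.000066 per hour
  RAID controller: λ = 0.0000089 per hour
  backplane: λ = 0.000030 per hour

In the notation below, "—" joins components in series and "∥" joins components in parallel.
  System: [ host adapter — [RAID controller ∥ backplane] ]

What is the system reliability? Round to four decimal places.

R(host adapter) = exp(−0.000066 × 4000) = 0.767974
R(RAID controller) = exp(−0.0000089 × 4000) = 0.965026
R(backplane) = exp(−0.000030 × 4000) = 0.886920
Parallel (RAID controller and backplane): 1 − (1 − 0.965026)(1 − 0.886920) = 0.996045
Series (host adapter and [0.996045]): 0.767974 × 0.996045 = 0.7649

0.7649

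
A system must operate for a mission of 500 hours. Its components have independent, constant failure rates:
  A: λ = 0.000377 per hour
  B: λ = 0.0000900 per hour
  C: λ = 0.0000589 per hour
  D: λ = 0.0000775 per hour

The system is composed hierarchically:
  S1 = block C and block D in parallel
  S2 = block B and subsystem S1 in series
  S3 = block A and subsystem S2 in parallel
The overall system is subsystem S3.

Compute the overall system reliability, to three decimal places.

R(A) = exp(−0.000377 × 500) = 0.82820
R(B) = exp(−0.0000900 × 500) = 0.95600
R(C) = exp(−0.0000589 × 500) = 0.97098
R(D) = exp(−0.0000775 × 500) = 0.96199
Parallel (C and D): 1 − (1 − 0.97098)(1 − 0.96199) = 0.99890
Series (B and [0.99890]): 0.95600 × 0.99890 = 0.95495
Parallel (A and [0.95495]): 1 − (1 − 0.82820)(1 − 0.95495) = 0.992

0.992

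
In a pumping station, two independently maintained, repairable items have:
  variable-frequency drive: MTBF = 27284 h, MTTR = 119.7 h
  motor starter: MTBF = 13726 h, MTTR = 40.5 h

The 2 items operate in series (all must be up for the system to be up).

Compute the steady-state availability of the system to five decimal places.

0.99270

A(variable-frequency drive) = MTBF/(MTBF+MTTR) = 27284/(27284+119.7) = 0.995632
A(motor starter) = MTBF/(MTBF+MTTR) = 13726/(13726+40.5) = 0.997058
Series availability: 0.995632 × 0.997058 = 0.99270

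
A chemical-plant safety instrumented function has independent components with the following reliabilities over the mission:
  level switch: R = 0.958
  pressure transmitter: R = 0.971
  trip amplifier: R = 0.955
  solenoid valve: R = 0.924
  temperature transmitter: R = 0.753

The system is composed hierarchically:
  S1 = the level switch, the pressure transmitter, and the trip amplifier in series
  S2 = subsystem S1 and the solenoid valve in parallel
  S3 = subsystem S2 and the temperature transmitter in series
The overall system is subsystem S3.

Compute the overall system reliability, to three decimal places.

0.747

Series (level switch, pressure transmitter, and trip amplifier): 0.95800 × 0.97100 × 0.95500 = 0.88836
Parallel ([0.88836] and solenoid valve): 1 − (1 − 0.88836)(1 − 0.92400) = 0.99152
Series ([0.99152] and temperature transmitter): 0.99152 × 0.75300 = 0.747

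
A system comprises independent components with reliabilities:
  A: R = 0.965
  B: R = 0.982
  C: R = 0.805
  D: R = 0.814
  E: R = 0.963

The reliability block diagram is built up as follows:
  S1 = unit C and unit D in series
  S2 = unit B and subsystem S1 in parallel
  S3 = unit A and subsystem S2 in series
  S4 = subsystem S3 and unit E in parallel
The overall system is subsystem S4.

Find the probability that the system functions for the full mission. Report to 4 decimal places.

0.9985

Series (C and D): 0.805000 × 0.814000 = 0.655270
Parallel (B and [0.655270]): 1 − (1 − 0.982000)(1 − 0.655270) = 0.993795
Series (A and [0.993795]): 0.965000 × 0.993795 = 0.959012
Parallel ([0.959012] and E): 1 − (1 − 0.959012)(1 − 0.963000) = 0.9985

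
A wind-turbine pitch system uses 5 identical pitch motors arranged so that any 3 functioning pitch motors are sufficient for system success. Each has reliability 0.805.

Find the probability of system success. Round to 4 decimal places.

0.9458

R = Σ_{i=3}^{5} C(5,i) p^i (1−p)^{5−i} with p = 0.805
C(5,3)·0.805^3·0.195^2 = 0.198361
C(5,4)·0.805^4·0.195^1 = 0.409438
C(5,5)·0.805^5·0.195^0 = 0.338049
Sum = 0.9458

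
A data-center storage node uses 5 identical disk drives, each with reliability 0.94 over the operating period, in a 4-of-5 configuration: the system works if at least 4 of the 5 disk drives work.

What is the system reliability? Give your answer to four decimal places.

0.9681

R = Σ_{i=4}^{5} C(5,i) p^i (1−p)^{5−i} with p = 0.94
C(5,4)·0.94^4·0.06^1 = 0.234225
C(5,5)·0.94^5·0.06^0 = 0.733904
Sum = 0.9681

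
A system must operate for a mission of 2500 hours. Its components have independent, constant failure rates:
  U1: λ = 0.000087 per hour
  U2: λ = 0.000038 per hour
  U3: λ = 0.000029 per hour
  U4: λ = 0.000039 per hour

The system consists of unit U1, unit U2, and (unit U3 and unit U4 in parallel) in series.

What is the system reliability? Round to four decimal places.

R(U1) = exp(−0.000087 × 2500) = 0.804528
R(U2) = exp(−0.000038 × 2500) = 0.909373
R(U3) = exp(−0.000029 × 2500) = 0.930066
R(U4) = exp(−0.000039 × 2500) = 0.907102
Parallel (U3 and U4): 1 − (1 − 0.930066)(1 − 0.907102) = 0.993503
Series (U1, U2, and [0.993503]): 0.804528 × 0.909373 × 0.993503 = 0.7269

0.7269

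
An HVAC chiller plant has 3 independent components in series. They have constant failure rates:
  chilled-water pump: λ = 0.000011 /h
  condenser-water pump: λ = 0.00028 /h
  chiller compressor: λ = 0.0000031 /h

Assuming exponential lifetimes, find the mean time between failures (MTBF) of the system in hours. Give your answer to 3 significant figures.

3400

Series of exponential components: λ_sys = Σ λ_i
λ_sys = 0.000011 + 0.00028 + 0.0000031 = 2.9410e-04 /h
MTBF = 1 / λ_sys = 3400 h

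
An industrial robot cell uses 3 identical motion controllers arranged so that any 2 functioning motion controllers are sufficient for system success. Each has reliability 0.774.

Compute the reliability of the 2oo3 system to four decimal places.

0.8699

R = Σ_{i=2}^{3} C(3,i) p^i (1−p)^{3−i} with p = 0.774
C(3,2)·0.774^2·0.226^1 = 0.406174
C(3,3)·0.774^3·0.226^0 = 0.463685
Sum = 0.8699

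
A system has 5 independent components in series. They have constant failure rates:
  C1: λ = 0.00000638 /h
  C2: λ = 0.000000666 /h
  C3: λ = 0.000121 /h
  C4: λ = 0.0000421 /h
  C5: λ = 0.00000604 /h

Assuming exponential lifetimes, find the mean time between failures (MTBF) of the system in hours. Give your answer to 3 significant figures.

Series of exponential components: λ_sys = Σ λ_i
λ_sys = 0.00000638 + 0.000000666 + 0.000121 + 0.0000421 + 0.00000604 = 1.7619e-04 /h
MTBF = 1 / λ_sys = 5680 h

5680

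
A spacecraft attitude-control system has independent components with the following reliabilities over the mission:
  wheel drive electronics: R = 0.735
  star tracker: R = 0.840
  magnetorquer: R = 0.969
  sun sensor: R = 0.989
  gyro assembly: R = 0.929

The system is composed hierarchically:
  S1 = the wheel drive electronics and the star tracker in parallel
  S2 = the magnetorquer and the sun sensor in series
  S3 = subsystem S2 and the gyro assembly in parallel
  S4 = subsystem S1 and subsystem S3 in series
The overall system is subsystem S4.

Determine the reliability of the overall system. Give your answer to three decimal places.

Parallel (wheel drive electronics and star tracker): 1 − (1 − 0.73500)(1 − 0.84000) = 0.95760
Series (magnetorquer and sun sensor): 0.96900 × 0.98900 = 0.95834
Parallel ([0.95834] and gyro assembly): 1 − (1 − 0.95834)(1 − 0.92900) = 0.99704
Series ([0.95760] and [0.99704]): 0.95760 × 0.99704 = 0.955

0.955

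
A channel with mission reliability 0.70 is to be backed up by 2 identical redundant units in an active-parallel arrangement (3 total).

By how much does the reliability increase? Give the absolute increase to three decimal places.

R_before = 0.70
R_after = 1 − (1 − 0.70)^3 = 0.973
ΔR = 0.973 − 0.70 = 0.273

0.273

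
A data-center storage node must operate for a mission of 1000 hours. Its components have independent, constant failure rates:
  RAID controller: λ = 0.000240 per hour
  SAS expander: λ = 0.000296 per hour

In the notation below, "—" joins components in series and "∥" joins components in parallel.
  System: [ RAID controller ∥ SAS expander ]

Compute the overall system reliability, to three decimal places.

0.945

R(RAID controller) = exp(−0.000240 × 1000) = 0.78663
R(SAS expander) = exp(−0.000296 × 1000) = 0.74379
Parallel (RAID controller and SAS expander): 1 − (1 − 0.78663)(1 − 0.74379) = 0.945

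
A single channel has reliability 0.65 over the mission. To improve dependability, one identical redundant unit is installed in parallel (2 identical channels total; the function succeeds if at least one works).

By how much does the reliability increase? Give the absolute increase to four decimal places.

R_before = 0.65
R_after = 1 − (1 − 0.65)^2 = 0.8775
ΔR = 0.8775 − 0.65 = 0.2275

0.2275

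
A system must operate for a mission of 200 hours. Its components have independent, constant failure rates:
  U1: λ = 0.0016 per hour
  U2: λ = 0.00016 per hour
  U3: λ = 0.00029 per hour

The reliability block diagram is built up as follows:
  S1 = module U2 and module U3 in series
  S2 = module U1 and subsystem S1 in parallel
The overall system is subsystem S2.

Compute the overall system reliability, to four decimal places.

R(U1) = exp(−0.0016 × 200) = 0.726149
R(U2) = exp(−0.00016 × 200) = 0.968507
R(U3) = exp(−0.00029 × 200) = 0.943650
Series (U2 and U3): 0.968507 × 0.943650 = 0.913932
Parallel (U1 and [0.913932]): 1 − (1 − 0.726149)(1 − 0.913932) = 0.9764

0.9764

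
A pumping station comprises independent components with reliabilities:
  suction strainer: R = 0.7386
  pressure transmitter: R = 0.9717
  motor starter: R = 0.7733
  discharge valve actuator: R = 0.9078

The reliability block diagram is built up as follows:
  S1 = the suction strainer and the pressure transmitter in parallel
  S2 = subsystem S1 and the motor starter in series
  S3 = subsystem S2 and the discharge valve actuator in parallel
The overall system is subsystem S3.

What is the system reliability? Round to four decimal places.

Parallel (suction strainer and pressure transmitter): 1 − (1 − 0.738600)(1 − 0.971700) = 0.992602
Series ([0.992602] and motor starter): 0.992602 × 0.773300 = 0.767579
Parallel ([0.767579] and discharge valve actuator): 1 − (1 − 0.767579)(1 − 0.907800) = 0.9786

0.9786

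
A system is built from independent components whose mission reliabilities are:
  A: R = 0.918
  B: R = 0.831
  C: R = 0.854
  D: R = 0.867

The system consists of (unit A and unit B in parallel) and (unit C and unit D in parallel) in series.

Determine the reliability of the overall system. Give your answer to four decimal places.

Parallel (A and B): 1 − (1 − 0.918000)(1 − 0.831000) = 0.986142
Parallel (C and D): 1 − (1 − 0.854000)(1 − 0.867000) = 0.980582
Series ([0.986142] and [0.980582]): 0.986142 × 0.980582 = 0.9670

0.9670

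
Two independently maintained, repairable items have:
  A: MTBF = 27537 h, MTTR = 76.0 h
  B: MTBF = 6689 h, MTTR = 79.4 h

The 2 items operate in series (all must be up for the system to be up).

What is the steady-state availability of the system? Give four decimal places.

0.9855

A(A) = MTBF/(MTBF+MTTR) = 27537/(27537+76.0) = 0.997248
A(B) = MTBF/(MTBF+MTTR) = 6689/(6689+79.4) = 0.988269
Series availability: 0.997248 × 0.988269 = 0.9855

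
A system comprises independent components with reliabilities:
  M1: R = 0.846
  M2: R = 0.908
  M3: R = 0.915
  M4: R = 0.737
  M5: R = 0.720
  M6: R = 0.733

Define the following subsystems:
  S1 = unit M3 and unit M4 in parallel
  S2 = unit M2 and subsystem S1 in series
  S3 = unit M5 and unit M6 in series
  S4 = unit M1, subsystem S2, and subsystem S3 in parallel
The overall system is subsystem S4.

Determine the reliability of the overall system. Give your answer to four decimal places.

0.9918

Parallel (M3 and M4): 1 − (1 − 0.915000)(1 − 0.737000) = 0.977645
Series (M2 and [0.977645]): 0.908000 × 0.977645 = 0.887702
Series (M5 and M6): 0.720000 × 0.733000 = 0.527760
Parallel (M1, [0.887702], and [0.527760]): 1 − (1 − 0.846000)(1 − 0.887702)(1 − 0.527760) = 0.9918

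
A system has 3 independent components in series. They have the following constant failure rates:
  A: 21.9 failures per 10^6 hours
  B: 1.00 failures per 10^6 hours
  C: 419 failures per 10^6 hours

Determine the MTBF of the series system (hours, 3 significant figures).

2260

Series of exponential components: λ_sys = Σ λ_i
λ_sys = 0.0000219 + 0.00000100 + 0.000419 = 4.4190e-04 /h
MTBF = 1 / λ_sys = 2260 h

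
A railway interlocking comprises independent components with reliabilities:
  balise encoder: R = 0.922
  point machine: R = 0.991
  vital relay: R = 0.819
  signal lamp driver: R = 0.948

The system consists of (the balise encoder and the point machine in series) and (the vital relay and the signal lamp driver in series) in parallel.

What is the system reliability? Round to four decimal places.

0.9807

Series (balise encoder and point machine): 0.922000 × 0.991000 = 0.913702
Series (vital relay and signal lamp driver): 0.819000 × 0.948000 = 0.776412
Parallel ([0.913702] and [0.776412]): 1 − (1 − 0.913702)(1 − 0.776412) = 0.9807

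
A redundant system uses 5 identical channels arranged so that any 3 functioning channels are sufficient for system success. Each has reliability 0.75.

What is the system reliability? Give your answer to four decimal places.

0.8965

R = Σ_{i=3}^{5} C(5,i) p^i (1−p)^{5−i} with p = 0.75
C(5,3)·0.75^3·0.25^2 = 0.263672
C(5,4)·0.75^4·0.25^1 = 0.395508
C(5,5)·0.75^5·0.25^0 = 0.237305
Sum = 0.8965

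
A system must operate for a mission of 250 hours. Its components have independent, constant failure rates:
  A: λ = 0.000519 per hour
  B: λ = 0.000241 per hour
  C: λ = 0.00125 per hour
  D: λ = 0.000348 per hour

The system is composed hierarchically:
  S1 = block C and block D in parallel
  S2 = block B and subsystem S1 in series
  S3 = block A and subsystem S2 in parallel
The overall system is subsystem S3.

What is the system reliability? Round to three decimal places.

R(A) = exp(−0.000519 × 250) = 0.87831
R(B) = exp(−0.000241 × 250) = 0.94153
R(C) = exp(−0.00125 × 250) = 0.73162
R(D) = exp(−0.000348 × 250) = 0.91668
Parallel (C and D): 1 − (1 − 0.73162)(1 − 0.91668) = 0.97764
Series (B and [0.97764]): 0.94153 × 0.97764 = 0.92048
Parallel (A and [0.92048]): 1 − (1 − 0.87831)(1 − 0.92048) = 0.990

0.990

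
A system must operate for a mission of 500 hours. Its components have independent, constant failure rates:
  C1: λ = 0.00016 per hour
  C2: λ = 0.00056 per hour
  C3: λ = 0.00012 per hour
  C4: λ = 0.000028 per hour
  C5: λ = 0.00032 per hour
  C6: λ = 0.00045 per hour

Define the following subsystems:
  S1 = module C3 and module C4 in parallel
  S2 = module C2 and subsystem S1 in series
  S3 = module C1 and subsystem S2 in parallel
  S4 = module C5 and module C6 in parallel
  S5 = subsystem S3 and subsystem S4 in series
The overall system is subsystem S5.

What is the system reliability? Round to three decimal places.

0.952

R(C1) = exp(−0.00016 × 500) = 0.92312
R(C2) = exp(−0.00056 × 500) = 0.75578
R(C3) = exp(−0.00012 × 500) = 0.94176
R(C4) = exp(−0.000028 × 500) = 0.98610
R(C5) = exp(−0.00032 × 500) = 0.85214
R(C6) = exp(−0.00045 × 500) = 0.79852
Parallel (C3 and C4): 1 − (1 − 0.94176)(1 − 0.98610) = 0.99919
Series (C2 and [0.99919]): 0.75578 × 0.99919 = 0.75517
Parallel (C1 and [0.75517]): 1 − (1 − 0.92312)(1 − 0.75517) = 0.98118
Parallel (C5 and C6): 1 − (1 − 0.85214)(1 − 0.79852) = 0.97021
Series ([0.98118] and [0.97021]): 0.98118 × 0.97021 = 0.952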